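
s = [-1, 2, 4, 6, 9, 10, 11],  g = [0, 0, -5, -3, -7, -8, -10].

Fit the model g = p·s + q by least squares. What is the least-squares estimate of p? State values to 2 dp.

p = -0.82

Entries of AᵀA: Σs·s = 359, Σs = 41, Σ1 = 7.
Moment sums: Σs·g = -291, Σg = -33.
Determinant 359·7 − 41² = 832.
p = ((-291)·7 − 41·(-33))/832 = -171/208; q = (359·(-33) − 41·(-291))/832 = 21/208.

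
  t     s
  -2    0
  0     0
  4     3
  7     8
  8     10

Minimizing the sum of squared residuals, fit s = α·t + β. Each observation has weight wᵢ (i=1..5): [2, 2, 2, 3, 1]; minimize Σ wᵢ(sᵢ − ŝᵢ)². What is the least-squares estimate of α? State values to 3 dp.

α = 0.985

The normal system AᵀWA·[α, β]ᵀ = AᵀWs is [[251, 33]; [33, 10]]·[α, β]ᵀ = [272, 40]ᵀ.
Determinant 251·10 − 33² = 1421.
α = (272·10 − 33·40)/1421 = 200/203; β = (251·40 − 33·272)/1421 = 152/203.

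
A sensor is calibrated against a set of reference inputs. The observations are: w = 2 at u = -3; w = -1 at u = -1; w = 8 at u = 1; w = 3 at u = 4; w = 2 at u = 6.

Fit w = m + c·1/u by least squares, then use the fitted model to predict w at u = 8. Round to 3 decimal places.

The normal system AᵀA·[m, c]ᵀ = Aᵀw is [[5, 1/12]; [1/12, 317/144]]·[m, c]ᵀ = [14, 113/12]ᵀ.
Δ = 5·(317/144) − (1/12)² = 11.
m = (14·(317/144) − (1/12)·(113/12))/11 = 4325/1584; c = (5·(113/12) − (1/12)·14)/11 = 551/132.
At u = 8: ŵ = (4325/1584)·(1) + (551/132)·(1/8) = 10303/3168.

ŵ = 3.252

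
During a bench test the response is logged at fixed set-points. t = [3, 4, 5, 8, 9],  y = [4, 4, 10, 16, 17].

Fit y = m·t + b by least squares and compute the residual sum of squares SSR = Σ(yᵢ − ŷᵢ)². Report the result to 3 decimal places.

SSR = 7.761

The normal system MᵀM·[m, b]ᵀ = Mᵀy is [[195, 29]; [29, 5]]·[m, b]ᵀ = [359, 51]ᵀ.
det = 195·5 − 29² = 134.
m = (359·5 − 29·51)/134 = 158/67; b = (195·51 − 29·359)/134 = -233/67.
Residuals: 27/67, -131/67, 113/67, 41/67, -50/67; SSR = 520/67.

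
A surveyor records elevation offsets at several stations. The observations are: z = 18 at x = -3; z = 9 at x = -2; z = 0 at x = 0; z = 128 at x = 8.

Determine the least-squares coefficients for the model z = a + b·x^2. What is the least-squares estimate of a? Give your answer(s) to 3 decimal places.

The normal system MᵀM·[a, b]ᵀ = Mᵀz is [[4, 77]; [77, 4193]]·[a, b]ᵀ = [155, 8390]ᵀ.
Determinant 4·4193 − 77² = 10843.
a = (155·4193 − 77·8390)/10843 = 555/1549; b = (4·8390 − 77·155)/10843 = 21625/10843.

a = 0.358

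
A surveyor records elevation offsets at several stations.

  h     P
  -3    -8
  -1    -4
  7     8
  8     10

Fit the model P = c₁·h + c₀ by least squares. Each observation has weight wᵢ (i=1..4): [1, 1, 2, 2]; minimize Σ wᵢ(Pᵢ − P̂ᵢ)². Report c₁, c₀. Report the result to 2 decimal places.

The normal equations are: 236·c₁ + 26·c₀ = 300;  26·c₁ + 6·c₀ = 24.
Eliminating c₀: 6·(row 1) − 26·(row 2) gives 740·c₁ = 6·300 − 26·24 = 1176, so c₁ = 294/185.
Then c₀ = (24 − 26·(294/185))/6 = -534/185.

c₁ = 1.59, c₀ = -2.89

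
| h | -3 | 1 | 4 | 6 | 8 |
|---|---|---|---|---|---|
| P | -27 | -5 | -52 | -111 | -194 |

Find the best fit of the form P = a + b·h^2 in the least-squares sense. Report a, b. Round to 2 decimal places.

a = -1.96, b = -3.01

The normal equations are: 5·a + 126·b = -389;  126·a + 5730·b = -17492.
Eliminating b: 5730·(row 1) − 126·(row 2) gives 12774·a = 5730·(-389) − 126·(-17492) = -24978, so a = -4163/2129.
Then b = ((-17492) − 126·(-4163/2129))/5730 = -19223/6387.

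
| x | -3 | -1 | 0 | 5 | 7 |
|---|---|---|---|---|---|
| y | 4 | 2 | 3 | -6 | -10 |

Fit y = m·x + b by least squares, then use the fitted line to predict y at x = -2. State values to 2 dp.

ŷ = 3.80

The normal equations are: 84·m + 8·b = -114;  8·m + 5·b = -7.
Eliminating b: 5·(row 1) − 8·(row 2) gives 356·m = 5·(-114) − 8·(-7) = -514, so m = -257/178.
Then b = ((-7) − 8·(-257/178))/5 = 81/89.
At x = -2: ŷ = (-257/178)·(-2) + (81/89)·(1) = 338/89.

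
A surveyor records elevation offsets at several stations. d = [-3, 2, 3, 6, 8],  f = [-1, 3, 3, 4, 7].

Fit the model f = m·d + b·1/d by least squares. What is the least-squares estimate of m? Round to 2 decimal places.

Entries of MᵀM: Σd·d = 122, Σd·1/d = 5, Σ1/d·1/d = 33/64.
And Σd·f = 98, Σ1/d·f = 35/8.
Δ = 122·(33/64) − 5² = 1213/32.
m = (98·(33/64) − 5·(35/8))/(1213/32) = 917/1213; b = (122·(35/8) − 5·98)/(1213/32) = 1400/1213.

m = 0.76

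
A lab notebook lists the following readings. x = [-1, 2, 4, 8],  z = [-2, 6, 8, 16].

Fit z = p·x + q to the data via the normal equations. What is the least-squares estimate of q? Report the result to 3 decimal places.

q = 0.690

AᵀA·[p, q]ᵀ = Aᵀz reads: 85·p + 13·q = 174;  13·p + 4·q = 28.
(Σx·x = 85, Σx = 13, Σ1 = 4, Σx·z = 174, Σz = 28.)
det = 85·4 − 13² = 171.
p = (174·4 − 13·28)/171 = 332/171; q = (85·28 − 13·174)/171 = 118/171.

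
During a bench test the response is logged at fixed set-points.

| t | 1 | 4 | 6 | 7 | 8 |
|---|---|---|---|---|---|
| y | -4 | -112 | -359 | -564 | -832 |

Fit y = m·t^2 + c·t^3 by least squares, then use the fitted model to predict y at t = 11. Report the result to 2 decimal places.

From the data, Σt^2·t^2 = 8050, Σt^2·t^3 = 58376, Σt^3·t^3 = 430546.
And Σt^2·y = -95604, Σt^3·y = -704152.
Eliminating c: 430546·(row 1) − 58376·(row 2) gives 58137924·m = 430546·(-95604) − 58376·(-704152) = -56342632, so m = -14085658/14534481.
Then c = ((-704152) − 58376·(-14085658/14534481))/430546 = -21861124/14534481.
At t = 11: ŷ = (-14085658/14534481)·(121) + (-21861124/14534481)·(1331) = -10267173554/4844827.

ŷ = -2119.20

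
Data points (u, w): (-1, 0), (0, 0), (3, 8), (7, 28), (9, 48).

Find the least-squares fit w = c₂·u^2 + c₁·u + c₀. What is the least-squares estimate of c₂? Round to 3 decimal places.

Sums needed: Σu^2·u^2 = 9044, Σu^2·u = 1098, Σu^2 = 140, Σu·u = 140, Σu = 18, Σ1 = 5.
Moment sums: Σu^2·w = 5332, Σu·w = 652, Σw = 84.
MᵀM·[c₂, c₁, c₀]ᵀ = Mᵀw becomes [[9044, 1098, 140]; [1098, 140, 18]; [140, 18, 5]]·[c₂, c₁, c₀]ᵀ = [5332, 652, 84]ᵀ.
Solving the 3×3 system (Gaussian elimination) gives c₂ = 20542/40611, c₁ = 8846/13537, c₀ = 11552/40611.

c₂ = 0.506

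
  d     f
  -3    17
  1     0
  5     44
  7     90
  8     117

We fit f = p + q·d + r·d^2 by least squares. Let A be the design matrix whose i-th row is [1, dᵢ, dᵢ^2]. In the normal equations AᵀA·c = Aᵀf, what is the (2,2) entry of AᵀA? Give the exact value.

Row 2 ↔ basis d, column 2 ↔ basis d, so (AᵀA)_{2,2} = Σᵢ (d)·(d) = (-3)·(-3) + (1)·(1) + (5)·(5) + (7)·(7) + (8)·(8) = 148.

148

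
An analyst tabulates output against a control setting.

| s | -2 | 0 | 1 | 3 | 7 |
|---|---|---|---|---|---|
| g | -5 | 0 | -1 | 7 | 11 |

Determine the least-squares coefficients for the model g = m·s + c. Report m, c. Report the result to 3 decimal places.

Entries of XᵀX: Σs·s = 63, Σs = 9, Σ1 = 5.
For Xᵀg: Σs·g = 107, Σg = 12.
Normal equations: [[63, 9]; [9, 5]]·[m, c]ᵀ = [107, 12]ᵀ.
Δ = 63·5 − 9² = 234.
m = (107·5 − 9·12)/234 = 427/234; c = (63·12 − 9·107)/234 = -23/26.

m = 1.825, c = -0.885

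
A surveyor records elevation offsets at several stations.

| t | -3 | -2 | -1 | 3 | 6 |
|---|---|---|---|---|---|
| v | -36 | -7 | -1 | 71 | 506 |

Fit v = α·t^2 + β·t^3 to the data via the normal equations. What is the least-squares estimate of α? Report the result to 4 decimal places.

AᵀA·[α, β]ᵀ = Aᵀv reads: 1475·α + 7743·β = 18502;  7743·α + 48179·β = 112242.
(Σt^2·t^2 = 1475, Σt^2·t^3 = 7743, Σt^3·t^3 = 48179, Σt^2·v = 18502, Σt^3·v = 112242.)
Eliminating β: 48179·(row 1) − 7743·(row 2) gives 11109976·α = 48179·18502 − 7743·112242 = 22318052, so α = 5579513/2777494.
Then β = (112242 − 7743·(5579513/2777494))/48179 = 5573991/2777494.

α = 2.0088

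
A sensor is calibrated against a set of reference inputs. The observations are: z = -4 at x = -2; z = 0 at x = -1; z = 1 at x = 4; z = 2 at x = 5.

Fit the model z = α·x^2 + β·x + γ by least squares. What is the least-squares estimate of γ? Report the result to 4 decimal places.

γ = 0.5473

Setting ∂/∂α … = 0 gives: 898·α + 180·β + 46·γ = 50;  180·α + 46·β + 6·γ = 22;  46·α + 6·β + 4·γ = -1.
Row-reducing yields α = -1/4, β = 205/148, γ = 81/148.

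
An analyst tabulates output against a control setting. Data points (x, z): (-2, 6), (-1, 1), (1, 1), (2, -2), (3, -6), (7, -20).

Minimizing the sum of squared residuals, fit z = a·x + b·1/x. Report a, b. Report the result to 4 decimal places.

a = -2.8315, b = 3.0901

Setting ∂/∂a … = 0 gives: 68·a + 6·b = -174;  6·a + (2321/882)·b = -62/7.
det = 68·(2321/882) − 6² = 63038/441.
a = ((-174)·(2321/882) − 6·(-62/7))/(63038/441) = -178491/63038; b = (68·(-62/7) − 6·(-174))/(63038/441) = 97398/31519.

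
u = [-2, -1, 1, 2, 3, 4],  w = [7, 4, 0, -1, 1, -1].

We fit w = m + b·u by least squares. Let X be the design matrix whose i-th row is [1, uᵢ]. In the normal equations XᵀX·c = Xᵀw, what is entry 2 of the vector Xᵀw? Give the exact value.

-21

Entry 2 ↔ basis u, so (Xᵀw)_{2} = Σᵢ (u)·wᵢ = (-2)·(7) + (-1)·(4) + (1)·(0) + (2)·(-1) + (3)·(1) + (4)·(-1) = -21.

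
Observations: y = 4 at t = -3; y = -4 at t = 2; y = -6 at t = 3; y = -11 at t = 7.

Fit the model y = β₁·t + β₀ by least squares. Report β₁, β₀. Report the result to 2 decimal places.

Forming XᵀX = [[71, 9]; [9, 4]] and Xᵀy = [-115, -17]ᵀ gives XᵀX·[β₁, β₀]ᵀ = Xᵀy.
Determinant 71·4 − 9² = 203.
β₁ = ((-115)·4 − 9·(-17))/203 = -307/203; β₀ = (71·(-17) − 9·(-115))/203 = -172/203.

β₁ = -1.51, β₀ = -0.85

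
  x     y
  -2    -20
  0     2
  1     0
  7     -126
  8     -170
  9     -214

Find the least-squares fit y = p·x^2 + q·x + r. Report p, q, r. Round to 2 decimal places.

p = -3.04, q = 3.32, r = -0.02

Forming AᵀA = [[13075, 1577, 199]; [1577, 199, 23]; [199, 23, 6]] and Aᵀy = [-34468, -4128, -528]ᵀ gives AᵀA·[p, q, r]ᵀ = Aᵀy.
Row-reducing yields p = -49885/16428, q = 272941/82140, r = -9/370.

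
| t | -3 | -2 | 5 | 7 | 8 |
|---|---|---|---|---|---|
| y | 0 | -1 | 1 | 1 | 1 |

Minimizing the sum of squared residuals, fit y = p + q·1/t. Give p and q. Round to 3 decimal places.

p = 0.598, q = 2.714

Compute the Gram sums: Σ1 = 5, Σ1/t = -307/840, Σ1/t·1/t = 308449/705600.
For Xᵀy: Σy = 2, Σ1/t·y = 271/280.
XᵀX·[p, q]ᵀ = Xᵀy becomes [[5, -307/840]; [-307/840, 308449/705600]]·[p, q]ᵀ = [2, 271/280]ᵀ.
Determinant 5·(308449/705600) − (-307/840)² = 361999/176400.
p = (2·(308449/705600) − (-307/840)·(271/280))/(361999/176400) = 866489/1447996; q = (5·(271/280) − (-307/840)·2)/(361999/176400) = 982590/361999.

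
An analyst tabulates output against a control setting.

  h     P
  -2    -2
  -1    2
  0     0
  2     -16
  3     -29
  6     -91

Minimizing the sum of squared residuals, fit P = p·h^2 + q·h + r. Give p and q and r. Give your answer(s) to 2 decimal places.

p = -1.92, q = -3.59, r = -0.61

Forming AᵀA = [[1410, 242, 54]; [242, 54, 8]; [54, 8, 6]] and AᵀP = [-3607, -663, -136]ᵀ gives AᵀA·[p, q, r]ᵀ = AᵀP.
Inverting the 3×3 Gram matrix, [p, q, r]ᵀ = [-1069/557, -3995/1114, -341/557]ᵀ.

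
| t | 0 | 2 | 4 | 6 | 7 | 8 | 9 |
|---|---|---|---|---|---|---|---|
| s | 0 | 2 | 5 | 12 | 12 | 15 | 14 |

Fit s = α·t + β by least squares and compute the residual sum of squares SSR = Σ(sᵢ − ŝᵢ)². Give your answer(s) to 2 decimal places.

Setting ∂/∂α … = 0 gives: 250·α + 36·β = 426;  36·α + 7·β = 60.
(Σt·t = 250, Σt = 36, Σ1 = 7, Σt·s = 426, Σs = 60.)
det = 250·7 − 36² = 454.
α = (426·7 − 36·60)/454 = 411/227; β = (250·60 − 36·426)/454 = -168/227.
Residuals: 168/227, -200/227, -341/227, 426/227, 15/227, 285/227, -353/227; SSR = 2520/227.

SSR = 11.10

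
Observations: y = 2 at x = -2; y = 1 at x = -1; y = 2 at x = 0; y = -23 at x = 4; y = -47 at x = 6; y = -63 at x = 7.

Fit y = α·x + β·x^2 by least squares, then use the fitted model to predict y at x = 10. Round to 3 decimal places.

ŷ = -116.865

The normal equations are: 106·α + 614·β = -820;  614·α + 3970·β = -5138.
det = 106·3970 − 614² = 43824.
α = ((-820)·3970 − 614·(-5138))/43824 = -8389/3652; β = (106·(-5138) − 614·(-820))/43824 = -3429/3652.
At x = 10: ŷ = (-8389/3652)·(10) + (-3429/3652)·(100) = -213395/1826.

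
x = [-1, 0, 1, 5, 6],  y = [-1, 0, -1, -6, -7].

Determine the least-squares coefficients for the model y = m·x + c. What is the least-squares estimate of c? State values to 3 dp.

c = -0.789

Normal-equation sums: Σx·x = 63, Σx = 11, Σ1 = 5.
For Aᵀy: Σx·y = -72, Σy = -15.
Normal equations: [[63, 11]; [11, 5]]·[m, c]ᵀ = [-72, -15]ᵀ.
Determinant 63·5 − 11² = 194.
m = ((-72)·5 − 11·(-15))/194 = -195/194; c = (63·(-15) − 11·(-72))/194 = -153/194.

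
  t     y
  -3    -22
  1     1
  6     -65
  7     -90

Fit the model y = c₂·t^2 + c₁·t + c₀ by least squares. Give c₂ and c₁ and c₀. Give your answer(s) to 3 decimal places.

AᵀA·[c₂, c₁, c₀]ᵀ = Aᵀy reads: 3779·c₂ + 533·c₁ + 95·c₀ = -6947;  533·c₂ + 95·c₁ + 11·c₀ = -953;  95·c₂ + 11·c₁ + 4·c₀ = -176.
(Σt^2·t^2 = 3779, Σt^2·t = 533, Σt^2 = 95, Σt·t = 95, Σt = 11, Σ1 = 4, Σt^2·y = -6947, Σt·y = -953, Σy = -176.)
Inverting the 3×3 Gram matrix, [c₂, c₁, c₀]ᵀ = [-1379/660, 1007/660, 157/110]ᵀ.

c₂ = -2.089, c₁ = 1.526, c₀ = 1.427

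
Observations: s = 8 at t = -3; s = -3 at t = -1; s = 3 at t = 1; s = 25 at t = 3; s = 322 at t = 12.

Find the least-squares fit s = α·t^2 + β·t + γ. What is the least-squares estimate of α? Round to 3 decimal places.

α = 2.013

Entries of AᵀA: Σt^2·t^2 = 20900, Σt^2·t = 1728, Σt^2 = 164, Σt·t = 164, Σt = 12, Σ1 = 5.
And Σt^2·s = 46665, Σt·s = 3921, Σs = 355.
Normal equations: [[20900, 1728, 164]; [1728, 164, 12]; [164, 12, 5]]·[α, β, γ]ᵀ = [46665, 3921, 355]ᵀ.
Inverting the 3×3 Gram matrix, [α, β, γ]ᵀ = [799457/397236, 375547/132412, -25799/14187]ᵀ.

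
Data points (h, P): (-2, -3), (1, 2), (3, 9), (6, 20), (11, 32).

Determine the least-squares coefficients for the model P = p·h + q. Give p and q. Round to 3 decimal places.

p = 2.824, q = 1.269

Normal-equation sums: Σh·h = 171, Σh = 19, Σ1 = 5.
And Σh·P = 507, ΣP = 60.
AᵀA·[p, q]ᵀ = AᵀP becomes [[171, 19]; [19, 5]]·[p, q]ᵀ = [507, 60]ᵀ.
det = 171·5 − 19² = 494.
p = (507·5 − 19·60)/494 = 1395/494; q = (171·60 − 19·507)/494 = 33/26.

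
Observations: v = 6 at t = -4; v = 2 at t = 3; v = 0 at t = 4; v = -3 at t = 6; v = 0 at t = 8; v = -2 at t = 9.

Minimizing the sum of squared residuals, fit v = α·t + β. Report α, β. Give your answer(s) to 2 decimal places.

The normal equations are: 222·α + 26·β = -54;  26·α + 6·β = 3.
(Σt·t = 222, Σt = 26, Σ1 = 6, Σt·v = -54, Σv = 3.)
Determinant 222·6 − 26² = 656.
α = ((-54)·6 − 26·3)/656 = -201/328; β = (222·3 − 26·(-54))/656 = 1035/328.

α = -0.61, β = 3.16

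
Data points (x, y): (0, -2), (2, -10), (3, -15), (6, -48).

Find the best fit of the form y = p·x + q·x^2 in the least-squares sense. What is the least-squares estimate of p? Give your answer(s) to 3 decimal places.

p = -2.678

Entries of MᵀM: Σx·x = 49, Σx·x^2 = 251, Σx^2·x^2 = 1393.
Right-hand side: Σx·y = -353, Σx^2·y = -1903.
Normal equations: [[49, 251]; [251, 1393]]·[p, q]ᵀ = [-353, -1903]ᵀ.
Δ = 49·1393 − 251² = 5256.
p = ((-353)·1393 − 251·(-1903))/5256 = -391/146; q = (49·(-1903) − 251·(-353))/5256 = -129/146.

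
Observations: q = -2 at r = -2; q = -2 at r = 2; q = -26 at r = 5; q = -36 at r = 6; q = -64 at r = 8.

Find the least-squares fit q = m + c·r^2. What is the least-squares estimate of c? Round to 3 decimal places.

c = -1.035

Forming MᵀM = [[5, 133]; [133, 6049]] and Mᵀq = [-130, -6058]ᵀ gives MᵀM·[m, c]ᵀ = Mᵀq.
Eliminating c: 6049·(row 1) − 133·(row 2) gives 12556·m = 6049·(-130) − 133·(-6058) = 19344, so m = 4836/3139.
Then c = ((-6058) − 133·(4836/3139))/6049 = -3250/3139.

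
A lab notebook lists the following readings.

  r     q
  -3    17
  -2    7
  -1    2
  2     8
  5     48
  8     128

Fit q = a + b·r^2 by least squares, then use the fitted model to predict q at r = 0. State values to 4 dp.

Setting ∂/∂a … = 0 gives: 6·a + 107·b = 210;  107·a + 4835·b = 9607.
Δ = 6·4835 − 107² = 17561.
a = (210·4835 − 107·9607)/17561 = -12599/17561; b = (6·9607 − 107·210)/17561 = 35172/17561.
At r = 0: q̂ = (-12599/17561)·(1) + (35172/17561)·(0) = -12599/17561.

q̂ = -0.7174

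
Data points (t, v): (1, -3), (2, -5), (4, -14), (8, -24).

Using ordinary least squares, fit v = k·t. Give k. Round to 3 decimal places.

k = -3.071

The normal system MᵀM·[k]ᵀ = Mᵀv is [[85]]·[k]ᵀ = [-261]ᵀ.
Hence k = -261 / 85 ≈ -3.07059.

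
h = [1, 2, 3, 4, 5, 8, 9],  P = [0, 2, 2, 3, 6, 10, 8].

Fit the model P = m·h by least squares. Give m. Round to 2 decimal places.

The normal equations are: 200·m = 204.
(Σh·h = 200, Σh·P = 204.)
Hence m = 204 / 200 ≈ 1.02.

m = 1.02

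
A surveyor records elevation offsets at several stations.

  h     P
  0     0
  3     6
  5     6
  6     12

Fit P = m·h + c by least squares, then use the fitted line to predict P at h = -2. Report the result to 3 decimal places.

Compute the Gram sums: Σh·h = 70, Σh = 14, Σ1 = 4.
Moment sums: Σh·P = 120, ΣP = 24.
Eliminating c: 4·(row 1) − 14·(row 2) gives 84·m = 4·120 − 14·24 = 144, so m = 12/7.
Then c = (24 − 14·(12/7))/4 = 0.
At h = -2: P̂ = (12/7)·(-2) + (0)·(1) = -24/7.

P̂ = -3.429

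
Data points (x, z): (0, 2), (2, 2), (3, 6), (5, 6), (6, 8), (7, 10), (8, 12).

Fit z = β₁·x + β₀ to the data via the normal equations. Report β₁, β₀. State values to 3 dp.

Setting ∂/∂β₁ … = 0 gives: 187·β₁ + 31·β₀ = 266;  31·β₁ + 7·β₀ = 46.
(Σx·x = 187, Σx = 31, Σ1 = 7, Σx·z = 266, Σz = 46.)
Δ = 187·7 − 31² = 348.
β₁ = (266·7 − 31·46)/348 = 109/87; β₀ = (187·46 − 31·266)/348 = 89/87.

β₁ = 1.253, β₀ = 1.023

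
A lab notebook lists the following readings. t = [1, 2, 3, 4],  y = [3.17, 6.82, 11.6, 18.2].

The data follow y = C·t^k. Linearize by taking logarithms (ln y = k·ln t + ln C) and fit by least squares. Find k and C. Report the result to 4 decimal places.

k = 1.2462, C = 3.0539

With ln yᵢ as the transformed response and ln tᵢ as the regressor:
AᵀA = [[3.6092, 3.1781]; [3.1781, 4]], rhs = [8.0457, 8.4260]ᵀ  (here Σln t = 3.1781, Σ(ln t)² = 3.6092, Σln y = 8.4260, Σln t·ln y = 8.0457).
Slope k = (n·Σln t·ln y − Σln t·Σln y)/(n·Σ(ln t)² − (Σln t)²) = (4·8.0457 − 3.1781·8.4260)/4.3368 = 1.24615; ln C = (Σln y − k·Σln t)/n = 1.11642, so C = exp(1.11642) = 3.05390.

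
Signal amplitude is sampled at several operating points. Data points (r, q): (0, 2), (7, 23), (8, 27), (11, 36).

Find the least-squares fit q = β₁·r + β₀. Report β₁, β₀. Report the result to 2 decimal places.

β₁ = 3.09, β₀ = 1.90

Setting ∂/∂β₁ … = 0 gives: 234·β₁ + 26·β₀ = 773;  26·β₁ + 4·β₀ = 88.
Eliminating β₀: 4·(row 1) − 26·(row 2) gives 260·β₁ = 4·773 − 26·88 = 804, so β₁ = 201/65.
Then β₀ = (88 − 26·(201/65))/4 = 19/10.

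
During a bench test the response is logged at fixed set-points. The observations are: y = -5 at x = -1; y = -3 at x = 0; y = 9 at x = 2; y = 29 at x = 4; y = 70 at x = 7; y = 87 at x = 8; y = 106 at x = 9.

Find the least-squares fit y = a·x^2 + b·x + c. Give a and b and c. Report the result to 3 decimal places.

AᵀA·[a, b, c]ᵀ = Aᵀy reads: 13331·a + 1655·b + 215·c = 18079;  1655·a + 215·b + 29·c = 2279;  215·a + 29·b + 7·c = 293.
(Σx^2·x^2 = 13331, Σx^2·x = 1655, Σx^2 = 215, Σx·x = 215, Σx = 29, Σ1 = 7, Σx^2·y = 18079, Σx·y = 2279, Σy = 293.)
Solving the 3×3 system (Gaussian elimination) gives a = 82604/94521, b = 395809/94521, c = -73508/31507.

a = 0.874, b = 4.188, c = -2.333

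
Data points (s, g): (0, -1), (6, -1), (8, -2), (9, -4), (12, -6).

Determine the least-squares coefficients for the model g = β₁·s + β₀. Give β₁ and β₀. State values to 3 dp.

β₁ = -0.400, β₀ = 0.000

From the data, Σs·s = 325, Σs = 35, Σ1 = 5.
Moment sums: Σs·g = -130, Σg = -14.
XᵀX·[β₁, β₀]ᵀ = Xᵀg becomes [[325, 35]; [35, 5]]·[β₁, β₀]ᵀ = [-130, -14]ᵀ.
Determinant 325·5 − 35² = 400.
β₁ = ((-130)·5 − 35·(-14))/400 = -2/5; β₀ = (325·(-14) − 35·(-130))/400 = 0.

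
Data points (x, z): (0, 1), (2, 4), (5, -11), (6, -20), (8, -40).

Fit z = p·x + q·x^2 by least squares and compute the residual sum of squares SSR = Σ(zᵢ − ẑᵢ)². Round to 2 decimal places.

Sums needed: Σx·x = 129, Σx·x^2 = 861, Σx^2·x^2 = 6033.
For Mᵀz: Σx·z = -487, Σx^2·z = -3539.
Normal equations: [[129, 861]; [861, 6033]]·[p, q]ᵀ = [-487, -3539]ᵀ.
Eliminating q: 6033·(row 1) − 861·(row 2) gives 36936·p = 6033·(-487) − 861·(-3539) = 109008, so p = 1514/513.
Then q = ((-3539) − 861·(1514/513))/6033 = -517/513.
Residuals: 1, 364/171, -32/57, -244/171, 8/9; SSR = 1483/171.

SSR = 8.67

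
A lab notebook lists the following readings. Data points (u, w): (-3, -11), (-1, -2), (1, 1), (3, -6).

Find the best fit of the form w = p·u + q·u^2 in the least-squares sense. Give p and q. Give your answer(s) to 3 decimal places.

p = 0.900, q = -0.939

Entries of MᵀM: Σu·u = 20, Σu·u^2 = 0, Σu^2·u^2 = 164.
Right-hand side: Σu·w = 18, Σu^2·w = -154.
So MᵀM·[p, q]ᵀ = Mᵀw: [[20, 0]; [0, 164]]·[p, q]ᵀ = [18, -154]ᵀ.
Eliminating q: 164·(row 1) − 0·(row 2) gives 3280·p = 164·18 − 0·(-154) = 2952, so p = 9/10.
Then q = ((-154) − 0·(9/10))/164 = -77/82.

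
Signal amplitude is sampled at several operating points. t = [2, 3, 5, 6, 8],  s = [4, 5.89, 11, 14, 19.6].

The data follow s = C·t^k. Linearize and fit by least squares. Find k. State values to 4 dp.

k = 1.1621

Taking logs, ln s = k·ln t + ln C, so regress ln s on ln t.
AᵀA = [[11.8122, 7.2724]; [7.2724, 5]], rhs = [17.6843, 11.1720]ᵀ  (here Σln t = 7.2724, Σ(ln t)² = 11.8122, Σln s = 11.1720, Σln t·ln s = 17.6843).
Δ = 11.8122·5 − (7.2724)² = 6.1731; k = (17.6843·5 − 7.2724·11.1720)/6.1731 = 1.16214, ln C = (11.8122·11.1720 − 7.2724·17.6843)/6.1731 = 0.54410.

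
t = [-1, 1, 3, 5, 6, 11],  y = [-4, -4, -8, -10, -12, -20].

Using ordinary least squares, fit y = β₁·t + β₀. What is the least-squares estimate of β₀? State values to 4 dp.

Entries of AᵀA: Σt·t = 193, Σt = 25, Σ1 = 6.
And Σt·y = -366, Σy = -58.
det = 193·6 − 25² = 533.
β₁ = ((-366)·6 − 25·(-58))/533 = -746/533; β₀ = (193·(-58) − 25·(-366))/533 = -2044/533.

β₀ = -3.8349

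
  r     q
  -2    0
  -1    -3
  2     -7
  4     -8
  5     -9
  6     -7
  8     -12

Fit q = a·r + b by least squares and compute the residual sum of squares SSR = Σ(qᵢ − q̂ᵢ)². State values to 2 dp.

AᵀA·[a, b]ᵀ = Aᵀq reads: 150·a + 22·b = -226;  22·a + 7·b = -46.
Δ = 150·7 − 22² = 566.
a = ((-226)·7 − 22·(-46))/566 = -285/283; b = (150·(-46) − 22·(-226))/566 = -964/283.
Residuals: 394/283, -170/283, -447/283, -160/283, -158/283, 693/283, -152/283; SSR = 3314/283.

SSR = 11.71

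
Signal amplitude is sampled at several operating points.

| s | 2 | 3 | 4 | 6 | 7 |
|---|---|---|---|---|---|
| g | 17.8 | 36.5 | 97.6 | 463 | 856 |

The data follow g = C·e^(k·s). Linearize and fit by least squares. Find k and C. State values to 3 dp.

k = 0.791, C = 3.710

Let Y = ln g. Fitting Y = k·s + ln C by least squares:
XᵀX = [[114.0000, 22.0000]; [22.0000, 5]], rhs = [118.9661, 23.9474]ᵀ  (here Σs = 22.0000, Σ(s)² = 114.0000, Σln g = 23.9474, Σs·ln g = 118.9661).
Solving (det = 86.0000): k = 0.79056, ln C = 1.31102, so C = exp(1.31102) = 3.70996.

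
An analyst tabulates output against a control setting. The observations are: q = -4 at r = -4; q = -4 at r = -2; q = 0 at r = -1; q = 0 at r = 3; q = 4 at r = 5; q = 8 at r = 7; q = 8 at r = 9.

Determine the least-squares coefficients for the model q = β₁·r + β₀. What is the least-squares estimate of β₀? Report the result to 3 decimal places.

From the data, Σr·r = 185, Σr = 17, Σ1 = 7.
And Σr·q = 172, Σq = 12.
So XᵀX·[β₁, β₀]ᵀ = Xᵀq: [[185, 17]; [17, 7]]·[β₁, β₀]ᵀ = [172, 12]ᵀ.
Determinant 185·7 − 17² = 1006.
β₁ = (172·7 − 17·12)/1006 = 500/503; β₀ = (185·12 − 17·172)/1006 = -352/503.

β₀ = -0.700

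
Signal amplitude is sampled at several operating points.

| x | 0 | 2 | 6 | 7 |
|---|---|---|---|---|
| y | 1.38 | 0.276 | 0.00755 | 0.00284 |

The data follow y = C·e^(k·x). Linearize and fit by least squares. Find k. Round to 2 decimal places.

k = -0.89

Taking logs, ln y = k·x + ln C, so regress ln y on x.
XᵀX = [[89.0000, 15.0000]; [15.0000, 4]], rhs = [-72.9396, -11.7154]ᵀ  (here Σx = 15.0000, Σ(x)² = 89.0000, Σln y = -11.7154, Σx·ln y = -72.9396).
Slope k = (n·Σx·ln y − Σx·Σln y)/(n·Σ(x)² − (Σx)²) = (4·-72.9396 − 15.0000·-11.7154)/131.0000 = -0.88570; ln C = (Σln y − k·Σx)/n = 0.39253.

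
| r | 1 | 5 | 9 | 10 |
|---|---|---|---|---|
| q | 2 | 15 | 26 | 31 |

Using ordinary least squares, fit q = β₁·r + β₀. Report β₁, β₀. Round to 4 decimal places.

The normal equations are: 207·β₁ + 25·β₀ = 621;  25·β₁ + 4·β₀ = 74.
Eliminating β₀: 4·(row 1) − 25·(row 2) gives 203·β₁ = 4·621 − 25·74 = 634, so β₁ = 634/203.
Then β₀ = (74 − 25·(634/203))/4 = -207/203.

β₁ = 3.1232, β₀ = -1.0197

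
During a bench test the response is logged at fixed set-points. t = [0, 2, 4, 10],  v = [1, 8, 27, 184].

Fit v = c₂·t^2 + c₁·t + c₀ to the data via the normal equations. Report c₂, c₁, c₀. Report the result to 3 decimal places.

The normal system MᵀM·[c₂, c₁, c₀]ᵀ = Mᵀv is [[10272, 1072, 120]; [1072, 120, 16]; [120, 16, 4]]·[c₂, c₁, c₀]ᵀ = [18864, 1964, 220]ᵀ.
Row-reducing yields c₂ = 352/181, c₁ = -435/362, c₀ = 265/181.

c₂ = 1.945, c₁ = -1.202, c₀ = 1.464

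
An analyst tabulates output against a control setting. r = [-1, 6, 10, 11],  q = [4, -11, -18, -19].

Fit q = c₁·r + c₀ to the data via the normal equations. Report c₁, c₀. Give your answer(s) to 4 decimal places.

c₁ = -1.9438, c₀ = 1.6348

XᵀX·[c₁, c₀]ᵀ = Xᵀq reads: 258·c₁ + 26·c₀ = -459;  26·c₁ + 4·c₀ = -44.
Δ = 258·4 − 26² = 356.
c₁ = ((-459)·4 − 26·(-44))/356 = -173/89; c₀ = (258·(-44) − 26·(-459))/356 = 291/178.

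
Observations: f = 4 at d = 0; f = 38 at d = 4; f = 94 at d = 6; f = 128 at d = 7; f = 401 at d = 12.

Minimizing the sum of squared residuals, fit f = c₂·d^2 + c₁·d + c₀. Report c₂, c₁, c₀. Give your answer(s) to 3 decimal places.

c₂ = 3.050, c₁ = -3.511, c₀ = 3.907

The normal equations are: 24689·c₂ + 2351·c₁ + 245·c₀ = 68008;  2351·c₂ + 245·c₁ + 29·c₀ = 6424;  245·c₂ + 29·c₁ + 5·c₀ = 665.
(Σd^2·d^2 = 24689, Σd^2·d = 2351, Σd^2 = 245, Σd·d = 245, Σd = 29, Σ1 = 5, Σd^2·f = 68008, Σd·f = 6424, Σf = 665.)
Row-reducing yields c₂ = 92549/30342, c₁ = -35515/10114, c₀ = 59273/15171.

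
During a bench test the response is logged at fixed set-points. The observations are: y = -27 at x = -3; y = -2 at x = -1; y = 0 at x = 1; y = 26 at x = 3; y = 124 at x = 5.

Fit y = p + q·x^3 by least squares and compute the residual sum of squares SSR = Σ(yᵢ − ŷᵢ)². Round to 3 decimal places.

The normal system AᵀA·[p, q]ᵀ = Aᵀy is [[5, 125]; [125, 17085]]·[p, q]ᵀ = [121, 16933]ᵀ.
Eliminating q: 17085·(row 1) − 125·(row 2) gives 69800·p = 17085·121 − 125·16933 = -49340, so p = -2467/3490.
Then q = (16933 − 125·(-2467/3490))/17085 = 3477/3490.
Residuals: 1058/1745, -518/1745, -101/349, -336/1745, 301/1745; SSR = 1058/1745.

SSR = 0.606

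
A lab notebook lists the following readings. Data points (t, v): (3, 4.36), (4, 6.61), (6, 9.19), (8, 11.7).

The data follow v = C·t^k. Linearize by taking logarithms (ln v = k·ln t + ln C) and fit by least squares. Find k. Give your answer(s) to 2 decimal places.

k = 0.98

With ln vᵢ as the transformed response and ln tᵢ as the regressor:
XᵀX = [[10.6632, 6.3561]; [6.3561, 4]], rhs = [13.3247, 8.0388]ᵀ  (here Σln t = 6.3561, Σ(ln t)² = 10.6632, Σln v = 8.0388, Σln t·ln v = 13.3247).
Slope k = (n·Σln t·ln v − Σln t·Σln v)/(n·Σ(ln t)² − (Σln t)²) = (4·13.3247 − 6.3561·8.0388)/2.2529 = 0.97814; ln C = (Σln v − k·Σln t)/n = 0.45540.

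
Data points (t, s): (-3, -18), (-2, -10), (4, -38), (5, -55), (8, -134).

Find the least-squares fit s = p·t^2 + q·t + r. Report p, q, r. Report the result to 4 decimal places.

p = -1.9400, q = -0.7891, r = -3.3233

Forming MᵀM = [[5074, 666, 118]; [666, 118, 12]; [118, 12, 5]] and Mᵀs = [-10761, -1425, -255]ᵀ gives MᵀM·[p, q, r]ᵀ = Mᵀs.
Row-reducing yields p = -34956/18019, q = -28437/36038, r = -59883/18019.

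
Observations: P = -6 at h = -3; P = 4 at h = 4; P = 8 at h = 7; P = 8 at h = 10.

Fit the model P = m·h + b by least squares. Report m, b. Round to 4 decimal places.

m = 1.1505, b = -1.6774

Entries of MᵀM: Σh·h = 174, Σh = 18, Σ1 = 4.
For MᵀP: Σh·P = 170, ΣP = 14.
MᵀM·[m, b]ᵀ = MᵀP becomes [[174, 18]; [18, 4]]·[m, b]ᵀ = [170, 14]ᵀ.
Determinant 174·4 − 18² = 372.
m = (170·4 − 18·14)/372 = 107/93; b = (174·14 − 18·170)/372 = -52/31.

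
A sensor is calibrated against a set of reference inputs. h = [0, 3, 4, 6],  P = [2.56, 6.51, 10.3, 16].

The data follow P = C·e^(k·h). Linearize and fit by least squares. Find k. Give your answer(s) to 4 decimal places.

Let Y = ln P. Fitting Y = k·h + ln C by least squares:
Σh = 13.0000, Σ(h)² = 61.0000, Σln P = 7.9181, Σh·ln P = 31.5841.
Normal system: [[61.0000, 13.0000]; [13.0000, 4]]·[k, ln C]ᵀ = [31.5841, 7.9181]ᵀ.
Δ = 61.0000·4 − (13.0000)² = 75.0000; k = (31.5841·4 − 13.0000·7.9181)/75.0000 = 0.31202, ln C = (61.0000·7.9181 − 13.0000·31.5841)/75.0000 = 0.96546.

k = 0.3120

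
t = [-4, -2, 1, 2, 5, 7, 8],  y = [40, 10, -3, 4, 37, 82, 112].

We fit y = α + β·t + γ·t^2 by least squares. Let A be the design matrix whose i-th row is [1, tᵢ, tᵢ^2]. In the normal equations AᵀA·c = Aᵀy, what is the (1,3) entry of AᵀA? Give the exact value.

163

Row 1 ↔ basis 1, column 3 ↔ basis t^2, so (AᵀA)_{1,3} = Σᵢ t^2 = (1)·(16) + (1)·(4) + (1)·(1) + (1)·(4) + (1)·(25) + (1)·(49) + (1)·(64) = 163.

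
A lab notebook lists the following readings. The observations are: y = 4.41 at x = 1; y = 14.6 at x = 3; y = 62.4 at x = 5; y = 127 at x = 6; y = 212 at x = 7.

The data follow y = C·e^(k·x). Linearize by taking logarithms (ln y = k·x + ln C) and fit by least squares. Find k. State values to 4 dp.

Taking logs, ln y = k·x + ln C, so regress ln y on x.
AᵀA = [[120.0000, 22.0000]; [22.0000, 5]], rhs = [96.7560, 18.4992]ᵀ  (here Σx = 22.0000, Σ(x)² = 120.0000, Σln y = 18.4992, Σx·ln y = 96.7560).
Δ = 120.0000·5 − (22.0000)² = 116.0000; k = (96.7560·5 − 22.0000·18.4992)/116.0000 = 0.66204, ln C = (120.0000·18.4992 − 22.0000·96.7560)/116.0000 = 0.78687.

k = 0.6620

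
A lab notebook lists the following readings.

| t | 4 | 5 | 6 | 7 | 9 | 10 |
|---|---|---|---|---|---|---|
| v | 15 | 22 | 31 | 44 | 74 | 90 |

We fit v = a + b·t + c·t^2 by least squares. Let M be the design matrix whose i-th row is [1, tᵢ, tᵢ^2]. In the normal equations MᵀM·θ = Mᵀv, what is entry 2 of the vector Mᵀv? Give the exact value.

Entry 2 ↔ basis t, so (Mᵀv)_{2} = Σᵢ (t)·vᵢ = (4)·(15) + (5)·(22) + (6)·(31) + (7)·(44) + (9)·(74) + (10)·(90) = 2230.

2230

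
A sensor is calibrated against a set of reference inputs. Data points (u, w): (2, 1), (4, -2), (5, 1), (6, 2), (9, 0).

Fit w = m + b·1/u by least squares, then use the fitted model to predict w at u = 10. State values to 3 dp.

ŵ = 0.333

Normal-equation sums: Σ1 = 5, Σ1/u = 221/180, Σ1/u·1/u = 12721/32400.
And Σw = 2, Σ1/u·w = 8/15.
So AᵀA·[m, b]ᵀ = Aᵀw: [[5, 221/180]; [221/180, 12721/32400]]·[m, b]ᵀ = [2, 8/15]ᵀ.
det = 5·(12721/32400) − (221/180)² = 3691/8100.
m = (2·(12721/32400) − (221/180)·(8/15))/(3691/8100) = 2113/7382; b = (5·(8/15) − (221/180)·2)/(3691/8100) = 1710/3691.
At u = 10: ŵ = (2113/7382)·(1) + (1710/3691)·(1/10) = 2455/7382.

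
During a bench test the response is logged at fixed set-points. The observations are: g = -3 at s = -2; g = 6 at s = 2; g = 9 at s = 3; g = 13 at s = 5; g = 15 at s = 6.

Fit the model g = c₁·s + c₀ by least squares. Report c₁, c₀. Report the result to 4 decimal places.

Forming XᵀX = [[78, 14]; [14, 5]] and Xᵀg = [200, 40]ᵀ gives XᵀX·[c₁, c₀]ᵀ = Xᵀg.
Eliminating c₀: 5·(row 1) − 14·(row 2) gives 194·c₁ = 5·200 − 14·40 = 440, so c₁ = 220/97.
Then c₀ = (40 − 14·(220/97))/5 = 160/97.

c₁ = 2.2680, c₀ = 1.6495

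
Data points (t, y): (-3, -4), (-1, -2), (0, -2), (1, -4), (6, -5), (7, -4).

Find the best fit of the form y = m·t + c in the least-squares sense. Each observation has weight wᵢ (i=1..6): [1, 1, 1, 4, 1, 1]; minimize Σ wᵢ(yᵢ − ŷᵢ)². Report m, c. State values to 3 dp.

Forming AᵀWA = [[99, 13]; [13, 9]] and AᵀWy = [-60, -33]ᵀ gives AᵀWA·[m, c]ᵀ = AᵀWy.
Δ = 99·9 − 13² = 722.
m = ((-60)·9 − 13·(-33))/722 = -111/722; c = (99·(-33) − 13·(-60))/722 = -2487/722.

m = -0.154, c = -3.445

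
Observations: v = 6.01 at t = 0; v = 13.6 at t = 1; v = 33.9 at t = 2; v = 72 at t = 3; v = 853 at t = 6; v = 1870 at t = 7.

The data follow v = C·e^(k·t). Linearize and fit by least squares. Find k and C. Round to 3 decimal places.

k = 0.820, C = 6.158

With ln vᵢ as the transformed response and tᵢ as the regressor:
Σt = 19.0000, Σ(t)² = 99.0000, Σln v = 26.4860, Σt·ln v = 115.7153.
Equations: 99.0000·k + 19.0000·ln C = 115.7153;  19.0000·k + 6·ln C = 26.4860.
Solving (det = 233.0000): k = 0.81999, ln C = 1.81771, so C = exp(1.81771) = 6.15773.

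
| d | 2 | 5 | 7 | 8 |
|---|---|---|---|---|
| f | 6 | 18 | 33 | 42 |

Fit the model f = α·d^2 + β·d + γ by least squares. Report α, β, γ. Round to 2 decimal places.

α = 0.66, β = -0.57, γ = 4.48

The normal equations are: 7138·α + 988·β + 142·γ = 4779;  988·α + 142·β + 22·γ = 669;  142·α + 22·β + 4·γ = 99.
(Σd^2·d^2 = 7138, Σd^2·d = 988, Σd^2 = 142, Σd·d = 142, Σd = 22, Σ1 = 4, Σd^2·f = 4779, Σd·f = 669, Σf = 99.)
Row-reducing yields α = 29/44, β = -25/44, γ = 197/44.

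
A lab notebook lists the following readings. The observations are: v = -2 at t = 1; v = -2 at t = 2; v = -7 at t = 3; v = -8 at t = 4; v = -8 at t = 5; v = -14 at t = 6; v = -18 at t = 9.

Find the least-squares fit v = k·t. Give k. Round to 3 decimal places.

Setting ∂/∂k … = 0 gives: 172·k = -345.
(Σt·t = 172, Σt·v = -345.)
k = (-345)/172 = -2.00581.

k = -2.006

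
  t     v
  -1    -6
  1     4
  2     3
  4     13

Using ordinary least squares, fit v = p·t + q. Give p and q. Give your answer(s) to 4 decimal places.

p = 3.6154, q = -1.9231

Normal-equation sums: Σt·t = 22, Σt = 6, Σ1 = 4.
For Aᵀv: Σt·v = 68, Σv = 14.
Determinant 22·4 − 6² = 52.
p = (68·4 − 6·14)/52 = 47/13; q = (22·14 − 6·68)/52 = -25/13.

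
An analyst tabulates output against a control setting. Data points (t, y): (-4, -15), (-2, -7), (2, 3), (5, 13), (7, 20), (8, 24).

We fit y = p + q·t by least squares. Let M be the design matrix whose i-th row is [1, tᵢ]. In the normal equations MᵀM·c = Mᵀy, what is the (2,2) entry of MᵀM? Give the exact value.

Row 2 ↔ basis t, column 2 ↔ basis t, so (MᵀM)_{2,2} = Σᵢ (t)·(t) = (-4)·(-4) + (-2)·(-2) + (2)·(2) + (5)·(5) + (7)·(7) + (8)·(8) = 162.

162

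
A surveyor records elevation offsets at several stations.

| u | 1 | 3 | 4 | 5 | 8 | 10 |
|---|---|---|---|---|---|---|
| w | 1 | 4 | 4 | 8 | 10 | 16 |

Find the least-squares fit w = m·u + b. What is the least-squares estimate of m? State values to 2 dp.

Entries of XᵀX: Σu·u = 215, Σu = 31, Σ1 = 6.
Right-hand side: Σu·w = 309, Σw = 43.
Normal equations: [[215, 31]; [31, 6]]·[m, b]ᵀ = [309, 43]ᵀ.
Δ = 215·6 − 31² = 329.
m = (309·6 − 31·43)/329 = 521/329; b = (215·43 − 31·309)/329 = -334/329.

m = 1.58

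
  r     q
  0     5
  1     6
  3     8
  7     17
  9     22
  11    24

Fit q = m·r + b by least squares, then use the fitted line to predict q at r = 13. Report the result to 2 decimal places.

q̂ = 28.22

With design matrix M, MᵀM = [[261, 31]; [31, 6]] and Mᵀq = [611, 82]ᵀ.
Δ = 261·6 − 31² = 605.
m = (611·6 − 31·82)/605 = 1124/605; b = (261·82 − 31·611)/605 = 2461/605.
At r = 13: q̂ = (1124/605)·(13) + (2461/605)·(1) = 17073/605.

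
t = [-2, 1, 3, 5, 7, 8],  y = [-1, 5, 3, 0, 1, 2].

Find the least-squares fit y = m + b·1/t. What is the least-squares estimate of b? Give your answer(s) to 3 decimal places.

With design matrix A, AᵀA = [[6, 1093/840]; [1093/840, 1014049/705600]] and Aᵀy = [10, 193/28]ᵀ.
det = 6·(1014049/705600) − (1093/840)² = 977929/141120.
m = (10·(1014049/705600) − (1093/840)·(193/28))/(977929/141120) = 762404/977929; b = (6·(193/28) − (1093/840)·10)/(977929/141120) = 4000080/977929.

b = 4.090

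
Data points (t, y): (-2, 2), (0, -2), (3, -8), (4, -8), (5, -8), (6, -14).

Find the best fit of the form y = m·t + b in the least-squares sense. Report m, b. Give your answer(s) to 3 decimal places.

m = -1.746, b = -1.676

Compute the Gram sums: Σt·t = 90, Σt = 16, Σ1 = 6.
For Xᵀy: Σt·y = -184, Σy = -38.
Eliminating b: 6·(row 1) − 16·(row 2) gives 284·m = 6·(-184) − 16·(-38) = -496, so m = -124/71.
Then b = ((-38) − 16·(-124/71))/6 = -119/71.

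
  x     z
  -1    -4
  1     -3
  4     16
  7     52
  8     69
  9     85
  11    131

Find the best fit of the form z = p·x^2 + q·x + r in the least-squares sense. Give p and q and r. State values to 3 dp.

With design matrix A, AᵀA = [[27957, 2979, 333]; [2979, 333, 39]; [333, 39, 7]] and Aᵀz = [29949, 3187, 346]ᵀ.
Solving the 3×3 system (Gaussian elimination) gives p = 28355/27072, q = 57775/81216, r = -59027/13536.

p = 1.047, q = 0.711, r = -4.361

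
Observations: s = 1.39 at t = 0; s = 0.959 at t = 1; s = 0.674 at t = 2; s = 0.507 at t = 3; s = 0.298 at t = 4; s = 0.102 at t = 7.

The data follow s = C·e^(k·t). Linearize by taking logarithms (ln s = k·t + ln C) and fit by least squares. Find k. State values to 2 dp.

k = -0.38

Let Y = ln s. Fitting Y = k·t + ln C by least squares:
Σt = 17.0000, Σ(t)² = 79.0000, Σln s = -4.2798, Σt·ln s = -23.6908.
Equations: 79.0000·k + 17.0000·ln C = -23.6908;  17.0000·k + 6·ln C = -4.2798.
Slope k = (n·Σt·ln s − Σt·Σln s)/(n·Σ(t)² − (Σt)²) = (6·-23.6908 − 17.0000·-4.2798)/185.0000 = -0.37507; ln C = (Σln s − k·Σt)/n = 0.34941.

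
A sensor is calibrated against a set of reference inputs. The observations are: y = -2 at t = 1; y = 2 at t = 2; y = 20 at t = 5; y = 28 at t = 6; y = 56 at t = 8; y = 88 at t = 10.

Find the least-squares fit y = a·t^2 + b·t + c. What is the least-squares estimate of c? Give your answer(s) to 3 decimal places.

Setting ∂/∂a … = 0 gives: 16034·a + 1862·b + 230·c = 13898;  1862·a + 230·b + 32·c = 1598;  230·a + 32·b + 6·c = 192.
(Σt^2·t^2 = 16034, Σt^2·t = 1862, Σt^2 = 230, Σt·t = 230, Σt = 32, Σ1 = 6, Σt^2·y = 13898, Σt·y = 1598, Σy = 192.)
Inverting the 3×3 Gram matrix, [a, b, c]ᵀ = [1162/1229, -553/1229, -2266/1229]ᵀ.

c = -1.844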